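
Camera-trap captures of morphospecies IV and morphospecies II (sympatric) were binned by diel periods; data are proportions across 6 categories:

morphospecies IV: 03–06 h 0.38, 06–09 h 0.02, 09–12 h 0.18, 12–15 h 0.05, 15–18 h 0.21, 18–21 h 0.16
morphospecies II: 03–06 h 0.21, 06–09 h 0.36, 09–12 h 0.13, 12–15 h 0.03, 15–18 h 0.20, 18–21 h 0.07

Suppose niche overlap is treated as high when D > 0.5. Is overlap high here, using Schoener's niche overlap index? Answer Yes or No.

Σ|p₁ᵢ − p₂ᵢ| = 0.17 + 0.34 + 0.05 + 0.02 + 0.01 + 0.09 = 0.68
D = 1 − ½ × 0.68 = 1 − 0.340 = 0.6600
D = 0.6600 > 0.5 → Yes.

Yes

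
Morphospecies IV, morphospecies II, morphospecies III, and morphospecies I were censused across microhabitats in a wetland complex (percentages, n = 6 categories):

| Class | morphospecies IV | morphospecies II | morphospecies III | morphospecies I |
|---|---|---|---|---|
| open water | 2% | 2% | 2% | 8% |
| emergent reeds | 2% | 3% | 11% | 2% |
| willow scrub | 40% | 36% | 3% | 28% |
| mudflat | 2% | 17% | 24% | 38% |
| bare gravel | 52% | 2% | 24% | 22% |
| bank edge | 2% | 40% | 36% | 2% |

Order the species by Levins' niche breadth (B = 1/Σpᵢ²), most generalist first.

morphospecies III > morphospecies I > morphospecies II > morphospecies IV

Convert percentages to proportions (divide by 100).
Σp_IVᵢ² = 0.02² + 0.02² + 0.40² + 0.02² + 0.52² + 0.02² = 0.0004 + 0.0004 + 0.1600 + 0.0004 + 0.2704 + 0.0004 = 0.4320
B_IV = 1 / 0.4320 = 2.3148
Σp_IIᵢ² = 0.02² + 0.03² + 0.36² + 0.17² + 0.02² + 0.40² = 0.0004 + 0.0009 + 0.1296 + 0.0289 + 0.0004 + 0.1600 = 0.3202
B_II = 1 / 0.3202 = 3.1230
Σp_IIIᵢ² = 0.02² + 0.11² + 0.03² + 0.24² + 0.24² + 0.36² = 0.0004 + 0.0121 + 0.0009 + 0.0576 + 0.0576 + 0.1296 = 0.2582
B_III = 1 / 0.2582 = 3.8730
Σp_Iᵢ² = 0.08² + 0.02² + 0.28² + 0.38² + 0.22² + 0.02² = 0.0064 + 0.0004 + 0.0784 + 0.1444 + 0.0484 + 0.0004 = 0.2784
B_I = 1 / 0.2784 = 3.5920
Ranking by B (broadest → narrowest): morphospecies III (3.87) > morphospecies I (3.59) > morphospecies II (3.12) > morphospecies IV (2.31)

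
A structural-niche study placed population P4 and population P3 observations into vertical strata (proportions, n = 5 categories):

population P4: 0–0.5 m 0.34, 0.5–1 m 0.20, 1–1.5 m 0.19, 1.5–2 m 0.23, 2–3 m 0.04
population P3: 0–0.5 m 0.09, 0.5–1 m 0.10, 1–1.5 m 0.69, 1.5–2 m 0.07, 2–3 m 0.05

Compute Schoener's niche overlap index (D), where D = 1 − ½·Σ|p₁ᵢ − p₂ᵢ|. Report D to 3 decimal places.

Σ|p₁ᵢ − p₂ᵢ| = 0.25 + 0.10 + 0.50 + 0.16 + 0.01 = 1.02
D = 1 − ½ × 1.02 = 1 − 0.510 = 0.49000

0.490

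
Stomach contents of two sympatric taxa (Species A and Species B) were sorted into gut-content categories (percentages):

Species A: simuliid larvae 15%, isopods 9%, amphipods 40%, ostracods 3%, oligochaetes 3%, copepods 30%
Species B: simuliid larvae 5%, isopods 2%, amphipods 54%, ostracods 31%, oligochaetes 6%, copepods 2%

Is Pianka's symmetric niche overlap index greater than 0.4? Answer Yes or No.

Yes

Convert percentages to proportions (divide by 100).
Σ p₁ᵢp₂ᵢ = 0.0075 + 0.0018 + 0.2160 + 0.0093 + 0.0018 + 0.0060 = 0.2424
Σp_1ᵢ² = 0.15² + 0.09² + 0.40² + 0.03² + 0.03² + 0.30² = 0.0225 + 0.0081 + 0.1600 + 0.0009 + 0.0009 + 0.0900 = 0.2824
Σp_2ᵢ² = 0.05² + 0.02² + 0.54² + 0.31² + 0.06² + 0.02² = 0.0025 + 0.0004 + 0.2916 + 0.0961 + 0.0036 + 0.0004 = 0.3946
O = 0.2424 / √(0.2824 × 0.3946) = 0.2424 / 0.33382 = 0.7261
O = 0.7261 > 0.4 → Yes.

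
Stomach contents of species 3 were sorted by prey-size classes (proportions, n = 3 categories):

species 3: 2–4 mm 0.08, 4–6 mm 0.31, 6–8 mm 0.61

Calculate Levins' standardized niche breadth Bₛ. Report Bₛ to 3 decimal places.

Σpᵢ² = 0.08² + 0.31² + 0.61² = 0.0064 + 0.0961 + 0.3721 = 0.4746
B = 1 / 0.4746 = 2.10704
Bₛ = (B − 1)/(n − 1) = (2.10704 − 1)/(3 − 1) = 1.10704/2 = 0.55352

0.554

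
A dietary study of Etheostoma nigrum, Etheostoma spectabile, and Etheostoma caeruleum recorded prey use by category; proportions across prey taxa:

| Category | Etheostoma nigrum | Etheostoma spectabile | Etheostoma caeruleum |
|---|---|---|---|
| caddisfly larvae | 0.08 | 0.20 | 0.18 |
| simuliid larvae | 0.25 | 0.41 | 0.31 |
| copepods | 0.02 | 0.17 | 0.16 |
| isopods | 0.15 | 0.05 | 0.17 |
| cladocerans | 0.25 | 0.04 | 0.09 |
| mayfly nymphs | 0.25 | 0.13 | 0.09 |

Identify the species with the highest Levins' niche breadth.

Etheostoma caeruleum

Σp_nigrᵢ² = 0.08² + 0.25² + 0.02² + 0.15² + 0.25² + 0.25² = 0.0064 + 0.0625 + 0.0004 + 0.0225 + 0.0625 + 0.0625 = 0.2168
B_nigr = 1 / 0.2168 = 4.6125
Σp_specᵢ² = 0.20² + 0.41² + 0.17² + 0.05² + 0.04² + 0.13² = 0.0400 + 0.1681 + 0.0289 + 0.0025 + 0.0016 + 0.0169 = 0.2580
B_spec = 1 / 0.2580 = 3.8760
Σp_caerᵢ² = 0.18² + 0.31² + 0.16² + 0.17² + 0.09² + 0.09² = 0.0324 + 0.0961 + 0.0256 + 0.0289 + 0.0081 + 0.0081 = 0.1992
B_caer = 1 / 0.1992 = 5.0201
Highest B → broadest niche (most generalist): Etheostoma caeruleum (B = 5.02).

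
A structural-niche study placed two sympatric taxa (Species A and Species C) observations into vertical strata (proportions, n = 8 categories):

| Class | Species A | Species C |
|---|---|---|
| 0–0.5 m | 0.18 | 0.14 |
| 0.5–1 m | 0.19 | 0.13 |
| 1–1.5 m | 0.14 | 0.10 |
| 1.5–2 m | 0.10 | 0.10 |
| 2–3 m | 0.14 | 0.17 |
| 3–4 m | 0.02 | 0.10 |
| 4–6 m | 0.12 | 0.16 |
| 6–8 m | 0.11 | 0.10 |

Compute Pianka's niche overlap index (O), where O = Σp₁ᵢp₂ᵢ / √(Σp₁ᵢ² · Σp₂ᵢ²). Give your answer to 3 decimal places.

Σ p₁ᵢp₂ᵢ = 0.0252 + 0.0247 + 0.0140 + 0.0100 + 0.0238 + 0.0020 + 0.0192 + 0.0110 = 0.1299
Σp_1ᵢ² = 0.18² + 0.19² + 0.14² + 0.10² + 0.14² + 0.02² + 0.12² + 0.11² = 0.0324 + 0.0361 + 0.0196 + 0.0100 + 0.0196 + 0.0004 + 0.0144 + 0.0121 = 0.1446
Σp_2ᵢ² = 0.14² + 0.13² + 0.10² + 0.10² + 0.17² + 0.10² + 0.16² + 0.10² = 0.0196 + 0.0169 + 0.0100 + 0.0100 + 0.0289 + 0.0100 + 0.0256 + 0.0100 = 0.1310
O = 0.1299 / √(0.1446 × 0.1310) = 0.1299 / 0.137632 = 0.94382

0.944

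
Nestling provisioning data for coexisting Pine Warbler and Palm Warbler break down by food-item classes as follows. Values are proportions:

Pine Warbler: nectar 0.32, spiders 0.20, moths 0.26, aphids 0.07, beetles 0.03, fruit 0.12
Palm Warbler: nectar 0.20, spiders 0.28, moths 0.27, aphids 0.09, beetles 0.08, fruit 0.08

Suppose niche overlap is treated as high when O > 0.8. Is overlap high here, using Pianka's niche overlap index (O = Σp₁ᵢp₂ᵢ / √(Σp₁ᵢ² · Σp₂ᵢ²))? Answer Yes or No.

Σ p₁ᵢp₂ᵢ = 0.0640 + 0.0560 + 0.0702 + 0.0063 + 0.0024 + 0.0096 = 0.2085
Σp_1ᵢ² = 0.32² + 0.20² + 0.26² + 0.07² + 0.03² + 0.12² = 0.1024 + 0.0400 + 0.0676 + 0.0049 + 0.0009 + 0.0144 = 0.2302
Σp_2ᵢ² = 0.20² + 0.28² + 0.27² + 0.09² + 0.08² + 0.08² = 0.0400 + 0.0784 + 0.0729 + 0.0081 + 0.0064 + 0.0064 = 0.2122
O = 0.2085 / √(0.2302 × 0.2122) = 0.2085 / 0.22102 = 0.9434
O = 0.9434 > 0.8 → Yes.

Yes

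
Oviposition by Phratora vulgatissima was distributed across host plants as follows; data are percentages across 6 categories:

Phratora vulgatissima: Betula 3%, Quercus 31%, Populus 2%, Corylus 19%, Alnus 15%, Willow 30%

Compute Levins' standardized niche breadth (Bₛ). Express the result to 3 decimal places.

0.613

Convert percentages to proportions (divide by 100).
Σpᵢ² = 0.03² + 0.31² + 0.02² + 0.19² + 0.15² + 0.30² = 0.0009 + 0.0961 + 0.0004 + 0.0361 + 0.0225 + 0.0900 = 0.2460
B = 1 / 0.2460 = 4.06504
Bₛ = (B − 1)/(n − 1) = (4.06504 − 1)/(6 − 1) = 3.06504/5 = 0.61301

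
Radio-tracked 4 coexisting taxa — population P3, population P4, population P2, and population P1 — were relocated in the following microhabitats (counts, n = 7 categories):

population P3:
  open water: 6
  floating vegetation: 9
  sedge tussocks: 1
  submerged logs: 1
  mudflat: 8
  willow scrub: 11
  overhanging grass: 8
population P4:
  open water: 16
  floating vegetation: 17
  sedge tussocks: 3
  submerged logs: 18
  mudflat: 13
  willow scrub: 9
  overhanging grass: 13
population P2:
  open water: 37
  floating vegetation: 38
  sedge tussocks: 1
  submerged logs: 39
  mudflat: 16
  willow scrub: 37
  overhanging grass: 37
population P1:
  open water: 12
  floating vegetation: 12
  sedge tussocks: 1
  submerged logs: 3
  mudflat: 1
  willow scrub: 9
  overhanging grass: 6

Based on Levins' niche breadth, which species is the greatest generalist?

population P4

Proportions for population P3 (n=44): 6/44=0.1364, 9/44=0.2045, 1/44=0.0227, 1/44=0.0227, 8/44=0.1818, 11/44=0.2500, 8/44=0.1818
Proportions for population P4 (n=89): 16/89=0.1798, 17/89=0.1910, 3/89=0.0337, 18/89=0.2022, 13/89=0.1461, 9/89=0.1011, 13/89=0.1461
Proportions for population P2 (n=205): 37/205=0.1805, 38/205=0.1854, 1/205=0.0049, 39/205=0.1902, 16/205=0.0780, 37/205=0.1805, 37/205=0.1805
Proportions for population P1 (n=44): 12/44=0.2727, 12/44=0.2727, 1/44=0.0227, 3/44=0.0682, 1/44=0.0227, 9/44=0.2045, 6/44=0.1364
Σp_P3ᵢ² = 0.1364² + 0.2045² + 0.0227² + 0.0227² + 0.1818² + 0.2500² + 0.1818² = 0.018605 + 0.041820 + 0.000515 + 0.000515 + 0.033051 + 0.062500 + 0.033051 = 0.190057
B_P3 = 1 / 0.190057 = 5.2616
Σp_P4ᵢ² = 0.1798² + 0.1910² + 0.0337² + 0.2022² + 0.1461² + 0.1011² + 0.1461² = 0.032328 + 0.036481 + 0.001136 + 0.040885 + 0.021345 + 0.010221 + 0.021345 = 0.163741
B_P4 = 1 / 0.163741 = 6.1072
Σp_P2ᵢ² = 0.1805² + 0.1854² + 0.0049² + 0.1902² + 0.0780² + 0.1805² + 0.1805² = 0.032580 + 0.034373 + 0.000024 + 0.036176 + 0.006084 + 0.032580 + 0.032580 = 0.174397
B_P2 = 1 / 0.174397 = 5.7340
Σp_P1ᵢ² = 0.2727² + 0.2727² + 0.0227² + 0.0682² + 0.0227² + 0.2045² + 0.1364² = 0.074365 + 0.074365 + 0.000515 + 0.004651 + 0.000515 + 0.041820 + 0.018605 = 0.214836
B_P1 = 1 / 0.214836 = 4.6547
Highest B → broadest niche (most generalist): population P4 (B = 6.11).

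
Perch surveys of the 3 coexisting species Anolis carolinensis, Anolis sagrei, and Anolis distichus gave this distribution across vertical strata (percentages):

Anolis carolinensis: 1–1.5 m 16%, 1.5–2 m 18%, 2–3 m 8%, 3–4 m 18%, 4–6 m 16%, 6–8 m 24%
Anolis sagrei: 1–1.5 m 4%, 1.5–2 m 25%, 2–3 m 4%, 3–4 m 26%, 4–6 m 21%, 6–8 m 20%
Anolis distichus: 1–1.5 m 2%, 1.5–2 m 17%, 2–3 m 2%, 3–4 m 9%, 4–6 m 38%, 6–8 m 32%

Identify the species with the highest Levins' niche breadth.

Convert percentages to proportions (divide by 100).
Σp_caroᵢ² = 0.16² + 0.18² + 0.08² + 0.18² + 0.16² + 0.24² = 0.0256 + 0.0324 + 0.0064 + 0.0324 + 0.0256 + 0.0576 = 0.1800
B_caro = 1 / 0.1800 = 5.5556
Σp_sagrᵢ² = 0.04² + 0.25² + 0.04² + 0.26² + 0.21² + 0.20² = 0.0016 + 0.0625 + 0.0016 + 0.0676 + 0.0441 + 0.0400 = 0.2174
B_sagr = 1 / 0.2174 = 4.5998
Σp_distᵢ² = 0.02² + 0.17² + 0.02² + 0.09² + 0.38² + 0.32² = 0.0004 + 0.0289 + 0.0004 + 0.0081 + 0.1444 + 0.1024 = 0.2846
B_dist = 1 / 0.2846 = 3.5137
Highest B → broadest niche (most generalist): Anolis carolinensis (B = 5.56).

Anolis carolinensis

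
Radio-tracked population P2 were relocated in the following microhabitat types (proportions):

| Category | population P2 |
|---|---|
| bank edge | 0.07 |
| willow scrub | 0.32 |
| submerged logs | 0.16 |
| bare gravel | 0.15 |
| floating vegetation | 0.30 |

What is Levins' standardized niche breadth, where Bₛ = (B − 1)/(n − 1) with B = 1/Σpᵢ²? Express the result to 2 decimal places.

0.77

Σpᵢ² = 0.07² + 0.32² + 0.16² + 0.15² + 0.30² = 0.0049 + 0.1024 + 0.0256 + 0.0225 + 0.0900 = 0.2454
B = 1 / 0.2454 = 4.0750
Bₛ = (B − 1)/(n − 1) = (4.0750 − 1)/(5 − 1) = 3.0750/4 = 0.7688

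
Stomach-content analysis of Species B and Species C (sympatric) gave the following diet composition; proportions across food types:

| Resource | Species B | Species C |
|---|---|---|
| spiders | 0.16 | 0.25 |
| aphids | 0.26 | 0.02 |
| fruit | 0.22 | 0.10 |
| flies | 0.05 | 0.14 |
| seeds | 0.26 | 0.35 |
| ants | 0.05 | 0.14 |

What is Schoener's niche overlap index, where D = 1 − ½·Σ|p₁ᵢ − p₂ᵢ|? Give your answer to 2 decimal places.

Σ|p₁ᵢ − p₂ᵢ| = 0.09 + 0.24 + 0.12 + 0.09 + 0.09 + 0.09 = 0.72
D = 1 − ½ × 0.72 = 1 − 0.360 = 0.6400

0.64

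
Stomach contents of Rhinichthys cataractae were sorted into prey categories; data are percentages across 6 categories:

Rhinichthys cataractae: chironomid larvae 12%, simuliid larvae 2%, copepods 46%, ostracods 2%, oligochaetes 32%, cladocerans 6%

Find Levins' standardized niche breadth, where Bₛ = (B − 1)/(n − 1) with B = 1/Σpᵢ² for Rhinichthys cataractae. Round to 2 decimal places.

Convert percentages to proportions (divide by 100).
Σpᵢ² = 0.12² + 0.02² + 0.46² + 0.02² + 0.32² + 0.06² = 0.0144 + 0.0004 + 0.2116 + 0.0004 + 0.1024 + 0.0036 = 0.3328
B = 1 / 0.3328 = 3.0048
Bₛ = (B − 1)/(n − 1) = (3.0048 − 1)/(6 − 1) = 2.0048/5 = 0.4010

0.40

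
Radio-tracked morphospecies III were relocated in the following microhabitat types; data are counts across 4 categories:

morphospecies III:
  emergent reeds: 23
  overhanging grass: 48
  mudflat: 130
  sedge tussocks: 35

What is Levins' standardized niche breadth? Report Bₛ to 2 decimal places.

0.55

Proportions for morphospecies III (n=236): 23/236=0.0975, 48/236=0.2034, 130/236=0.5508, 35/236=0.1483
Σpᵢ² = 0.0975² + 0.2034² + 0.5508² + 0.1483² = 0.009506 + 0.041372 + 0.303381 + 0.021993 = 0.376252
B = 1 / 0.376252 = 2.6578
Bₛ = (B − 1)/(n − 1) = (2.6578 − 1)/(4 − 1) = 1.6578/3 = 0.5526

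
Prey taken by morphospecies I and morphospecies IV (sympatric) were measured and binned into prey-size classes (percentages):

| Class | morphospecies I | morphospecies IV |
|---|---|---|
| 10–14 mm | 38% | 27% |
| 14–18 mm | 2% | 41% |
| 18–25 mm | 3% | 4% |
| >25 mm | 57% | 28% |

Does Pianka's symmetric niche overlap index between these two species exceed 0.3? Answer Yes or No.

Yes

Convert percentages to proportions (divide by 100).
Σ p₁ᵢp₂ᵢ = 0.1026 + 0.0082 + 0.0012 + 0.1596 = 0.2716
Σp_1ᵢ² = 0.38² + 0.02² + 0.03² + 0.57² = 0.1444 + 0.0004 + 0.0009 + 0.3249 = 0.4706
Σp_2ᵢ² = 0.27² + 0.41² + 0.04² + 0.28² = 0.0729 + 0.1681 + 0.0016 + 0.0784 = 0.3210
O = 0.2716 / √(0.4706 × 0.3210) = 0.2716 / 0.38867 = 0.6988
O = 0.6988 > 0.3 → Yes.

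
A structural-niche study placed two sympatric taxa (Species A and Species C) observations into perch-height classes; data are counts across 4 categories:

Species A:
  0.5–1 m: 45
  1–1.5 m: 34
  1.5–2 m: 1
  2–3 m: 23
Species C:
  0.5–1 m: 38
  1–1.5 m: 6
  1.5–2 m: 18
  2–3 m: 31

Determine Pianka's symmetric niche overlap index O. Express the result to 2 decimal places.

0.83

Proportions for Species A (n=103): 45/103=0.4369, 34/103=0.3301, 1/103=0.0097, 23/103=0.2233
Proportions for Species C (n=93): 38/93=0.4086, 6/93=0.0645, 18/93=0.1935, 31/93=0.3333
Σ p₁ᵢp₂ᵢ = 0.178517 + 0.021291 + 0.001877 + 0.074426 = 0.276111
Σp_1ᵢ² = 0.4369² + 0.3301² + 0.0097² + 0.2233² = 0.190882 + 0.108966 + 0.000094 + 0.049863 = 0.349805
Σp_2ᵢ² = 0.4086² + 0.0645² + 0.1935² + 0.3333² = 0.166954 + 0.004160 + 0.037442 + 0.111089 = 0.319645
O = 0.276111 / √(0.349805 × 0.319645) = 0.276111 / 0.3343851 = 0.8257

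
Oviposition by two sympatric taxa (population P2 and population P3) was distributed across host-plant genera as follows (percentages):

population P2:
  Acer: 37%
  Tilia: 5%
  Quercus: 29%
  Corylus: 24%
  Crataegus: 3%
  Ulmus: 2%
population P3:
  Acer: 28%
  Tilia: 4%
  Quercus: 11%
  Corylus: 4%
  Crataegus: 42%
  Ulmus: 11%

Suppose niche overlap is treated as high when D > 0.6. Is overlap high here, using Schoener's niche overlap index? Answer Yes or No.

Convert percentages to proportions (divide by 100).
Σ|p₁ᵢ − p₂ᵢ| = 0.09 + 0.01 + 0.18 + 0.20 + 0.39 + 0.09 = 0.96
D = 1 − ½ × 0.96 = 1 − 0.480 = 0.5200
D = 0.5200 < 0.6 → No.

No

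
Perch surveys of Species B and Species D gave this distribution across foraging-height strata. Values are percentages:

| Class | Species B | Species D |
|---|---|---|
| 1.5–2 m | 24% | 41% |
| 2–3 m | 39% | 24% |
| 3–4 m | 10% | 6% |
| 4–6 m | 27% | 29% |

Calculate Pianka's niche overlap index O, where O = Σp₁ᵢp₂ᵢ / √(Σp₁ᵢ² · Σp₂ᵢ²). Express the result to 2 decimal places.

0.91

Convert percentages to proportions (divide by 100).
Σ p₁ᵢp₂ᵢ = 0.0984 + 0.0936 + 0.0060 + 0.0783 = 0.2763
Σp_1ᵢ² = 0.24² + 0.39² + 0.10² + 0.27² = 0.0576 + 0.1521 + 0.0100 + 0.0729 = 0.2926
Σp_2ᵢ² = 0.41² + 0.24² + 0.06² + 0.29² = 0.1681 + 0.0576 + 0.0036 + 0.0841 = 0.3134
O = 0.2763 / √(0.2926 × 0.3134) = 0.2763 / 0.30282 = 0.9124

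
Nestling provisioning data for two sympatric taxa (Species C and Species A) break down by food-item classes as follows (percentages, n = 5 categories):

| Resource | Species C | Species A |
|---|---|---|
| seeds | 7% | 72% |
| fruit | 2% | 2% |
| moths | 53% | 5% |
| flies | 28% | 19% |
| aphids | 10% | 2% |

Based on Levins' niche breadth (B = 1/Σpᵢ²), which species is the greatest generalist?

Convert percentages to proportions (divide by 100).
Σp_Cᵢ² = 0.07² + 0.02² + 0.53² + 0.28² + 0.10² = 0.0049 + 0.0004 + 0.2809 + 0.0784 + 0.0100 = 0.3746
B_C = 1 / 0.3746 = 2.6695
Σp_Aᵢ² = 0.72² + 0.02² + 0.05² + 0.19² + 0.02² = 0.5184 + 0.0004 + 0.0025 + 0.0361 + 0.0004 = 0.5578
B_A = 1 / 0.5578 = 1.7928
Highest B → broadest niche (most generalist): Species C (B = 2.67).

Species C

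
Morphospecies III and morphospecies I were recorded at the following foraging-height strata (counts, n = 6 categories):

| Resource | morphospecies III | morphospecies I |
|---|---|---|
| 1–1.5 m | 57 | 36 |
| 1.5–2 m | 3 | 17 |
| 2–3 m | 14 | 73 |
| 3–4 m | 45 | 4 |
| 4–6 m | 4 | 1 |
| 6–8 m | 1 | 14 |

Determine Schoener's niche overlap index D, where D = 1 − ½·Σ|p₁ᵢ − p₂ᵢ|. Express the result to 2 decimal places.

Proportions for morphospecies III (n=124): 57/124=0.4597, 3/124=0.0242, 14/124=0.1129, 45/124=0.3629, 4/124=0.0323, 1/124=0.0081
Proportions for morphospecies I (n=145): 36/145=0.2483, 17/145=0.1172, 73/145=0.5034, 4/145=0.0276, 1/145=0.0069, 14/145=0.0966
Σ|p₁ᵢ − p₂ᵢ| = 0.2114 + 0.0930 + 0.3905 + 0.3353 + 0.0254 + 0.0885 = 1.1441
D = 1 − ½ × 1.1441 = 1 − 0.57205 = 0.42795

0.43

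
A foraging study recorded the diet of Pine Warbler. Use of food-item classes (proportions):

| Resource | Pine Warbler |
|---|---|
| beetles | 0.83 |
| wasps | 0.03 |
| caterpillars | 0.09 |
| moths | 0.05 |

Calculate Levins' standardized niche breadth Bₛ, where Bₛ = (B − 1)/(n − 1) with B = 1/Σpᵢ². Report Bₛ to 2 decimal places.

0.14

Σpᵢ² = 0.83² + 0.03² + 0.09² + 0.05² = 0.6889 + 0.0009 + 0.0081 + 0.0025 = 0.7004
B = 1 / 0.7004 = 1.4278
Bₛ = (B − 1)/(n − 1) = (1.4278 − 1)/(4 − 1) = 0.4278/3 = 0.1426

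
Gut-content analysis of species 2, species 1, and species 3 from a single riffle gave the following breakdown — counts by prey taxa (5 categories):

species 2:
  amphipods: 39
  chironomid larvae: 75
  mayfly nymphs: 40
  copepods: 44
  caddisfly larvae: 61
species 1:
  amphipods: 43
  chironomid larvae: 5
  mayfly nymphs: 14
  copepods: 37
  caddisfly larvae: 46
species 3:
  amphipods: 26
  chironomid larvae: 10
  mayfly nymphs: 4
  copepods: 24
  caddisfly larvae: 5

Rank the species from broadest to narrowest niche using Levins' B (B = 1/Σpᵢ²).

Proportions for species 2 (n=259): 39/259=0.1506, 75/259=0.2896, 40/259=0.1544, 44/259=0.1699, 61/259=0.2355
Proportions for species 1 (n=145): 43/145=0.2966, 5/145=0.0345, 14/145=0.0966, 37/145=0.2552, 46/145=0.3172
Proportions for species 3 (n=69): 26/69=0.3768, 10/69=0.1449, 4/69=0.0580, 24/69=0.3478, 5/69=0.0725
Σp_2ᵢ² = 0.1506² + 0.2896² + 0.1544² + 0.1699² + 0.2355² = 0.022680 + 0.083868 + 0.023839 + 0.028866 + 0.055460 = 0.214713
B_2 = 1 / 0.214713 = 4.6574
Σp_1ᵢ² = 0.2966² + 0.0345² + 0.0966² + 0.2552² + 0.3172² = 0.087972 + 0.001190 + 0.009332 + 0.065127 + 0.100616 = 0.264237
B_1 = 1 / 0.264237 = 3.7845
Σp_3ᵢ² = 0.3768² + 0.1449² + 0.0580² + 0.3478² + 0.0725² = 0.141978 + 0.020996 + 0.003364 + 0.120965 + 0.005256 = 0.292559
B_3 = 1 / 0.292559 = 3.4181
Ranking by B (broadest → narrowest): species 2 (4.66) > species 1 (3.78) > species 3 (3.42)

species 2 > species 1 > species 3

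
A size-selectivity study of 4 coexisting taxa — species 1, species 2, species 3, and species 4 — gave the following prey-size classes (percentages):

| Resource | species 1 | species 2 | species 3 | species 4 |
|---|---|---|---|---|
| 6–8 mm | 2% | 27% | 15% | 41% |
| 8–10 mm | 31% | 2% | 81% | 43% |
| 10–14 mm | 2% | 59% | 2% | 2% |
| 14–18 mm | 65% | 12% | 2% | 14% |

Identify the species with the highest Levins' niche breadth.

species 4

Convert percentages to proportions (divide by 100).
Σp_1ᵢ² = 0.02² + 0.31² + 0.02² + 0.65² = 0.0004 + 0.0961 + 0.0004 + 0.4225 = 0.5194
B_1 = 1 / 0.5194 = 1.9253
Σp_2ᵢ² = 0.27² + 0.02² + 0.59² + 0.12² = 0.0729 + 0.0004 + 0.3481 + 0.0144 = 0.4358
B_2 = 1 / 0.4358 = 2.2946
Σp_3ᵢ² = 0.15² + 0.81² + 0.02² + 0.02² = 0.0225 + 0.6561 + 0.0004 + 0.0004 = 0.6794
B_3 = 1 / 0.6794 = 1.4719
Σp_4ᵢ² = 0.41² + 0.43² + 0.02² + 0.14² = 0.1681 + 0.1849 + 0.0004 + 0.0196 = 0.3730
B_4 = 1 / 0.3730 = 2.6810
Highest B → broadest niche (most generalist): species 4 (B = 2.68).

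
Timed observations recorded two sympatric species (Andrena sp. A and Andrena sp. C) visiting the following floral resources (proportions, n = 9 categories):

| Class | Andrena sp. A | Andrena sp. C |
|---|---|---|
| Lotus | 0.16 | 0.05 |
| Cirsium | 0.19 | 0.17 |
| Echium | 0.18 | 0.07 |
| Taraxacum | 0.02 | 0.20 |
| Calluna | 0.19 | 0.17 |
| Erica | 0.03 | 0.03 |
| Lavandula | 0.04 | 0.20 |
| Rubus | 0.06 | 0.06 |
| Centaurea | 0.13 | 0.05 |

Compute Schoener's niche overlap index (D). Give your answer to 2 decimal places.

0.66

Σ|p₁ᵢ − p₂ᵢ| = 0.11 + 0.02 + 0.11 + 0.18 + 0.02 + 0.00 + 0.16 + 0.00 + 0.08 = 0.68
D = 1 − ½ × 0.68 = 1 − 0.340 = 0.6600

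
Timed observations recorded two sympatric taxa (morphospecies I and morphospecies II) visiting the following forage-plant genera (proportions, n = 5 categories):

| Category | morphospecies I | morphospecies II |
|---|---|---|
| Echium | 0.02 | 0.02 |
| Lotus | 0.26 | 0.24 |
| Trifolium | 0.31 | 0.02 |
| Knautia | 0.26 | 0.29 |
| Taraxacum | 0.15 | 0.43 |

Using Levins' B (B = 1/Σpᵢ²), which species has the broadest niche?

morphospecies I

Σp_Iᵢ² = 0.02² + 0.26² + 0.31² + 0.26² + 0.15² = 0.0004 + 0.0676 + 0.0961 + 0.0676 + 0.0225 = 0.2542
B_I = 1 / 0.2542 = 3.9339
Σp_IIᵢ² = 0.02² + 0.24² + 0.02² + 0.29² + 0.43² = 0.0004 + 0.0576 + 0.0004 + 0.0841 + 0.1849 = 0.3274
B_II = 1 / 0.3274 = 3.0544
Highest B → broadest niche (most generalist): morphospecies I (B = 3.93).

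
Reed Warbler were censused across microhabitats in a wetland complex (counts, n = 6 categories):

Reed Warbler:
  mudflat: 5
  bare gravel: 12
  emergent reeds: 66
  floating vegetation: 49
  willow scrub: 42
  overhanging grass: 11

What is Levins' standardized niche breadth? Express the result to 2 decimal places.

0.58

Proportions for Reed Warbler (n=185): 5/185=0.0270, 12/185=0.0649, 66/185=0.3568, 49/185=0.2649, 42/185=0.2270, 11/185=0.0595
Σpᵢ² = 0.0270² + 0.0649² + 0.3568² + 0.2649² + 0.2270² + 0.0595² = 0.000729 + 0.004212 + 0.127306 + 0.070172 + 0.051529 + 0.003540 = 0.257488
B = 1 / 0.257488 = 3.8837
Bₛ = (B − 1)/(n − 1) = (3.8837 − 1)/(6 − 1) = 2.8837/5 = 0.5767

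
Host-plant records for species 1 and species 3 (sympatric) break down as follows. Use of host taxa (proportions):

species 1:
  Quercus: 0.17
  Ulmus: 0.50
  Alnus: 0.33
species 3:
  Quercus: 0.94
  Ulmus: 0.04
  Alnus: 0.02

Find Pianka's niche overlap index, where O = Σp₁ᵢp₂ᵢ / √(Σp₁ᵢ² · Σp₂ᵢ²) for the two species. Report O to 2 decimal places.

Σ p₁ᵢp₂ᵢ = 0.1598 + 0.0200 + 0.0066 = 0.1864
Σp_1ᵢ² = 0.17² + 0.50² + 0.33² = 0.0289 + 0.2500 + 0.1089 = 0.3878
Σp_2ᵢ² = 0.94² + 0.04² + 0.02² = 0.8836 + 0.0016 + 0.0004 = 0.8856
O = 0.1864 / √(0.3878 × 0.8856) = 0.1864 / 0.58603 = 0.3181

0.32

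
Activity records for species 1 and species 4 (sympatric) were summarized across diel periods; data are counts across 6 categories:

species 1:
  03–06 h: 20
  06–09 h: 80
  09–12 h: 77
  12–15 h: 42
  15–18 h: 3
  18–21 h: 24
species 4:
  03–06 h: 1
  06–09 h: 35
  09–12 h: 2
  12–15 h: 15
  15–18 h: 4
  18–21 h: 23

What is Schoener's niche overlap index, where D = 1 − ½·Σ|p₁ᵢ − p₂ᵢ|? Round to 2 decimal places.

0.64

Proportions for species 1 (n=246): 20/246=0.0813, 80/246=0.3252, 77/246=0.3130, 42/246=0.1707, 3/246=0.0122, 24/246=0.0976
Proportions for species 4 (n=80): 1/80=0.0125, 35/80=0.4375, 2/80=0.0250, 15/80=0.1875, 4/80=0.0500, 23/80=0.2875
Σ|p₁ᵢ − p₂ᵢ| = 0.0688 + 0.1123 + 0.2880 + 0.0168 + 0.0378 + 0.1899 = 0.7136
D = 1 − ½ × 0.7136 = 1 − 0.35680 = 0.64320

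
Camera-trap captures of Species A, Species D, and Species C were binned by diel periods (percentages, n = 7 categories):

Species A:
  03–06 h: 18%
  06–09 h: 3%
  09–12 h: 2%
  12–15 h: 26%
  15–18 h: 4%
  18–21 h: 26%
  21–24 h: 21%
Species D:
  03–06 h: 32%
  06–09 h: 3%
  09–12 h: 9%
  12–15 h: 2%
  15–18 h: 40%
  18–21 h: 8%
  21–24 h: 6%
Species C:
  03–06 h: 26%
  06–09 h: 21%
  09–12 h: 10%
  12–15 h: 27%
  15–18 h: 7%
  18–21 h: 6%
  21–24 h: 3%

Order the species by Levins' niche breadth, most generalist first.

Species C > Species A > Species D

Convert percentages to proportions (divide by 100).
Σp_Aᵢ² = 0.18² + 0.03² + 0.02² + 0.26² + 0.04² + 0.26² + 0.21² = 0.0324 + 0.0009 + 0.0004 + 0.0676 + 0.0016 + 0.0676 + 0.0441 = 0.2146
B_A = 1 / 0.2146 = 4.6598
Σp_Dᵢ² = 0.32² + 0.03² + 0.09² + 0.02² + 0.40² + 0.08² + 0.06² = 0.1024 + 0.0009 + 0.0081 + 0.0004 + 0.1600 + 0.0064 + 0.0036 = 0.2818
B_D = 1 / 0.2818 = 3.5486
Σp_Cᵢ² = 0.26² + 0.21² + 0.10² + 0.27² + 0.07² + 0.06² + 0.03² = 0.0676 + 0.0441 + 0.0100 + 0.0729 + 0.0049 + 0.0036 + 0.0009 = 0.2040
B_C = 1 / 0.2040 = 4.9020
Ranking by B (broadest → narrowest): Species C (4.90) > Species A (4.66) > Species D (3.55)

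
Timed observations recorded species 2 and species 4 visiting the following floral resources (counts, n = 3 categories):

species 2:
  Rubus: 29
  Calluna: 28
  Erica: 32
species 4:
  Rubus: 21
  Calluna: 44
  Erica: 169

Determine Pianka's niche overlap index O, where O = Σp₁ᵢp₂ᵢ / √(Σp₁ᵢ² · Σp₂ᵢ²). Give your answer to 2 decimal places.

0.80

Proportions for species 2 (n=89): 29/89=0.3258, 28/89=0.3146, 32/89=0.3596
Proportions for species 4 (n=234): 21/234=0.0897, 44/234=0.1880, 169/234=0.7222
Σ p₁ᵢp₂ᵢ = 0.029224 + 0.059145 + 0.259703 = 0.348072
Σp_1ᵢ² = 0.3258² + 0.3146² + 0.3596² = 0.106146 + 0.098973 + 0.129312 = 0.334431
Σp_2ᵢ² = 0.0897² + 0.1880² + 0.7222² = 0.008046 + 0.035344 + 0.521573 = 0.564963
O = 0.348072 / √(0.334431 × 0.564963) = 0.348072 / 0.4346736 = 0.8008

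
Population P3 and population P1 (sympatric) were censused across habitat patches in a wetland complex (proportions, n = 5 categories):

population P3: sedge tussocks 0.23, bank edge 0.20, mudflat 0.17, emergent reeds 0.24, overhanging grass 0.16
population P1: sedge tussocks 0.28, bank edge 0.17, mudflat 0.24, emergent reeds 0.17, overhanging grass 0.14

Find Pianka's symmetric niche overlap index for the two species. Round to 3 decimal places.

0.968

Σ p₁ᵢp₂ᵢ = 0.0644 + 0.0340 + 0.0408 + 0.0408 + 0.0224 = 0.2024
Σp_1ᵢ² = 0.23² + 0.20² + 0.17² + 0.24² + 0.16² = 0.0529 + 0.0400 + 0.0289 + 0.0576 + 0.0256 = 0.2050
Σp_2ᵢ² = 0.28² + 0.17² + 0.24² + 0.17² + 0.14² = 0.0784 + 0.0289 + 0.0576 + 0.0289 + 0.0196 = 0.2134
O = 0.2024 / √(0.2050 × 0.2134) = 0.2024 / 0.209158 = 0.96769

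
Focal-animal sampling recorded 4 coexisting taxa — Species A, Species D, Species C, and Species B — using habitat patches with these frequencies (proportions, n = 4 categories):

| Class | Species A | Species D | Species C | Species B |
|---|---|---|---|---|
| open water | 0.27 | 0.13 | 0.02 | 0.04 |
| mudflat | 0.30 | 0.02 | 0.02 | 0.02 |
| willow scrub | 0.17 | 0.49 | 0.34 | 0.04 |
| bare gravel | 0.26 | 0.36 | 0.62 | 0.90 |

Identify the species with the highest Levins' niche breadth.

Σp_Aᵢ² = 0.27² + 0.30² + 0.17² + 0.26² = 0.0729 + 0.0900 + 0.0289 + 0.0676 = 0.2594
B_A = 1 / 0.2594 = 3.8551
Σp_Dᵢ² = 0.13² + 0.02² + 0.49² + 0.36² = 0.0169 + 0.0004 + 0.2401 + 0.1296 = 0.3870
B_D = 1 / 0.3870 = 2.5840
Σp_Cᵢ² = 0.02² + 0.02² + 0.34² + 0.62² = 0.0004 + 0.0004 + 0.1156 + 0.3844 = 0.5008
B_C = 1 / 0.5008 = 1.9968
Σp_Bᵢ² = 0.04² + 0.02² + 0.04² + 0.90² = 0.0016 + 0.0004 + 0.0016 + 0.8100 = 0.8136
B_B = 1 / 0.8136 = 1.2291
Highest B → broadest niche (most generalist): Species A (B = 3.86).

Species A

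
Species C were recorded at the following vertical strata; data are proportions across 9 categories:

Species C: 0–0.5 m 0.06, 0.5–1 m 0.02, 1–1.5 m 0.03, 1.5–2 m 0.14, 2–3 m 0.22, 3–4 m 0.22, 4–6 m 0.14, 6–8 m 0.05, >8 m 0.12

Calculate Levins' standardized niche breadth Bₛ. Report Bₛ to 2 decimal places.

0.67

Σpᵢ² = 0.06² + 0.02² + 0.03² + 0.14² + 0.22² + 0.22² + 0.14² + 0.05² + 0.12² = 0.0036 + 0.0004 + 0.0009 + 0.0196 + 0.0484 + 0.0484 + 0.0196 + 0.0025 + 0.0144 = 0.1578
B = 1 / 0.1578 = 6.3371
Bₛ = (B − 1)/(n − 1) = (6.3371 − 1)/(9 − 1) = 5.3371/8 = 0.6671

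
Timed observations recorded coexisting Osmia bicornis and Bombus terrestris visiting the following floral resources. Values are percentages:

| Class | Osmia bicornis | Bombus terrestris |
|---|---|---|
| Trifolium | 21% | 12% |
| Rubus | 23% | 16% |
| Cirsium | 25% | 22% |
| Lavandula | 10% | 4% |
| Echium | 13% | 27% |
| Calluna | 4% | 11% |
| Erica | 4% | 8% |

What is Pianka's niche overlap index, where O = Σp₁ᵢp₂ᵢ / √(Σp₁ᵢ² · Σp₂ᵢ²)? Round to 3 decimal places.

Convert percentages to proportions (divide by 100).
Σ p₁ᵢp₂ᵢ = 0.0252 + 0.0368 + 0.0550 + 0.0040 + 0.0351 + 0.0044 + 0.0032 = 0.1637
Σp_1ᵢ² = 0.21² + 0.23² + 0.25² + 0.10² + 0.13² + 0.04² + 0.04² = 0.0441 + 0.0529 + 0.0625 + 0.0100 + 0.0169 + 0.0016 + 0.0016 = 0.1896
Σp_2ᵢ² = 0.12² + 0.16² + 0.22² + 0.04² + 0.27² + 0.11² + 0.08² = 0.0144 + 0.0256 + 0.0484 + 0.0016 + 0.0729 + 0.0121 + 0.0064 = 0.1814
O = 0.1637 / √(0.1896 × 0.1814) = 0.1637 / 0.185455 = 0.88269

0.883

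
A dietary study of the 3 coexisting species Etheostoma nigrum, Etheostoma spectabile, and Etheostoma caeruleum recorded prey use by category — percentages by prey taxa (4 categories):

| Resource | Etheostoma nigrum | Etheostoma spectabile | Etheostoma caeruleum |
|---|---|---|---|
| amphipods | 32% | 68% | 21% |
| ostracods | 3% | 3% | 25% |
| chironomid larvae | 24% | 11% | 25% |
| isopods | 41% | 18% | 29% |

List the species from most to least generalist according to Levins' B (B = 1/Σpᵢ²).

Etheostoma caeruleum > Etheostoma nigrum > Etheostoma spectabile

Convert percentages to proportions (divide by 100).
Σp_nigrᵢ² = 0.32² + 0.03² + 0.24² + 0.41² = 0.1024 + 0.0009 + 0.0576 + 0.1681 = 0.3290
B_nigr = 1 / 0.3290 = 3.0395
Σp_specᵢ² = 0.68² + 0.03² + 0.11² + 0.18² = 0.4624 + 0.0009 + 0.0121 + 0.0324 = 0.5078
B_spec = 1 / 0.5078 = 1.9693
Σp_caerᵢ² = 0.21² + 0.25² + 0.25² + 0.29² = 0.0441 + 0.0625 + 0.0625 + 0.0841 = 0.2532
B_caer = 1 / 0.2532 = 3.9494
Ranking by B (broadest → narrowest): Etheostoma caeruleum (3.95) > Etheostoma nigrum (3.04) > Etheostoma spectabile (1.97)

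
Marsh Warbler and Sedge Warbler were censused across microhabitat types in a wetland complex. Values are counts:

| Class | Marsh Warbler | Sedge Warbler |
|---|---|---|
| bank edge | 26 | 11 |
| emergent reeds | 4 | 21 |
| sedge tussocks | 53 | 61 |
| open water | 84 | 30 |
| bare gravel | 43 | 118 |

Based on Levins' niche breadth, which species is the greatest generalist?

Proportions for Marsh Warbler (n=210): 26/210=0.1238, 4/210=0.0190, 53/210=0.2524, 84/210=0.4000, 43/210=0.2048
Proportions for Sedge Warbler (n=241): 11/241=0.0456, 21/241=0.0871, 61/241=0.2531, 30/241=0.1245, 118/241=0.4896
Σp_Marsᵢ² = 0.1238² + 0.0190² + 0.2524² + 0.4000² + 0.2048² = 0.015326 + 0.000361 + 0.063706 + 0.160000 + 0.041943 = 0.281336
B_Mars = 1 / 0.281336 = 3.5545
Σp_Sedgᵢ² = 0.0456² + 0.0871² + 0.2531² + 0.1245² + 0.4896² = 0.002079 + 0.007586 + 0.064060 + 0.015500 + 0.239708 = 0.328933
B_Sedg = 1 / 0.328933 = 3.0401
Highest B → broadest niche (most generalist): Marsh Warbler (B = 3.55).

Marsh Warbler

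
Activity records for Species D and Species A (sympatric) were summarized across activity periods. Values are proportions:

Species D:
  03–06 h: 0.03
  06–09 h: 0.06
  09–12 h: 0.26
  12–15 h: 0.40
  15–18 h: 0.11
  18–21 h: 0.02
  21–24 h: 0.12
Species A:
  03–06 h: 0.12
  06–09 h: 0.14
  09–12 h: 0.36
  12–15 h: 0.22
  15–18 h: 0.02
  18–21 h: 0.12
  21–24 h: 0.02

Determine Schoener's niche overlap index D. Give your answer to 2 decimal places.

Σ|p₁ᵢ − p₂ᵢ| = 0.09 + 0.08 + 0.10 + 0.18 + 0.09 + 0.10 + 0.10 = 0.74
D = 1 − ½ × 0.74 = 1 − 0.370 = 0.6300

0.63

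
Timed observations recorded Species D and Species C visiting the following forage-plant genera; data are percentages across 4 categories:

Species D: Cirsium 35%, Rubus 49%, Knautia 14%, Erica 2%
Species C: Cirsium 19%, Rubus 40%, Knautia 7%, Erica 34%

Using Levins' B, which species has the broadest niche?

Convert percentages to proportions (divide by 100).
Σp_Dᵢ² = 0.35² + 0.49² + 0.14² + 0.02² = 0.1225 + 0.2401 + 0.0196 + 0.0004 = 0.3826
B_D = 1 / 0.3826 = 2.6137
Σp_Cᵢ² = 0.19² + 0.40² + 0.07² + 0.34² = 0.0361 + 0.1600 + 0.0049 + 0.1156 = 0.3166
B_C = 1 / 0.3166 = 3.1586
Highest B → broadest niche (most generalist): Species C (B = 3.16).

Species C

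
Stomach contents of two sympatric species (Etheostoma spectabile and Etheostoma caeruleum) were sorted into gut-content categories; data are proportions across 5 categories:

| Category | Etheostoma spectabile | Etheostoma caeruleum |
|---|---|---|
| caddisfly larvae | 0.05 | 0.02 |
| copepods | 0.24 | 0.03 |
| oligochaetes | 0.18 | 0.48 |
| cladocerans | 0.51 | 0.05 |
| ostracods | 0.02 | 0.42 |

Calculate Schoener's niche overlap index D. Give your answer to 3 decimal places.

Σ|p₁ᵢ − p₂ᵢ| = 0.03 + 0.21 + 0.30 + 0.46 + 0.40 = 1.40
D = 1 − ½ × 1.40 = 1 − 0.700 = 0.30000

0.300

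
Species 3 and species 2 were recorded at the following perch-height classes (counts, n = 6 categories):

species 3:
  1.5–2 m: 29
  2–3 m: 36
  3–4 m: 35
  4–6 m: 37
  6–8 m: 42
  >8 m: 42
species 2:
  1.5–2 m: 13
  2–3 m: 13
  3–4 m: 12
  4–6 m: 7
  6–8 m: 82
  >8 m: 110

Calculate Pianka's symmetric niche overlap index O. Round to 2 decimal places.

0.76

Proportions for species 3 (n=221): 29/221=0.1312, 36/221=0.1629, 35/221=0.1584, 37/221=0.1674, 42/221=0.1900, 42/221=0.1900
Proportions for species 2 (n=237): 13/237=0.0549, 13/237=0.0549, 12/237=0.0506, 7/237=0.0295, 82/237=0.3460, 110/237=0.4641
Σ p₁ᵢp₂ᵢ = 0.007203 + 0.008943 + 0.008015 + 0.004938 + 0.065740 + 0.088179 = 0.183018
Σp_1ᵢ² = 0.1312² + 0.1629² + 0.1584² + 0.1674² + 0.1900² + 0.1900² = 0.017213 + 0.026536 + 0.025091 + 0.028023 + 0.036100 + 0.036100 = 0.169063
Σp_2ᵢ² = 0.0549² + 0.0549² + 0.0506² + 0.0295² + 0.3460² + 0.4641² = 0.003014 + 0.003014 + 0.002560 + 0.000870 + 0.119716 + 0.215389 = 0.344563
O = 0.183018 / √(0.169063 × 0.344563) = 0.183018 / 0.2413563 = 0.7583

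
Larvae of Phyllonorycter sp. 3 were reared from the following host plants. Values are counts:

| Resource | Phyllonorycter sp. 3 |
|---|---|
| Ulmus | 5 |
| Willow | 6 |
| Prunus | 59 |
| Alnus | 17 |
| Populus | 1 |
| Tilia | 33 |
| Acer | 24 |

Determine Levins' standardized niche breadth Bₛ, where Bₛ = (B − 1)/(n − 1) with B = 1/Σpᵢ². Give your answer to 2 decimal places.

0.47

Proportions for Phyllonorycter sp. 3 (n=145): 5/145=0.0345, 6/145=0.0414, 59/145=0.4069, 17/145=0.1172, 1/145=0.0069, 33/145=0.2276, 24/145=0.1655
Σpᵢ² = 0.0345² + 0.0414² + 0.4069² + 0.1172² + 0.0069² + 0.2276² + 0.1655² = 0.001190 + 0.001714 + 0.165568 + 0.013736 + 0.000048 + 0.051802 + 0.027390 = 0.261448
B = 1 / 0.261448 = 3.8249
Bₛ = (B − 1)/(n − 1) = (3.8249 − 1)/(7 − 1) = 2.8249/6 = 0.4708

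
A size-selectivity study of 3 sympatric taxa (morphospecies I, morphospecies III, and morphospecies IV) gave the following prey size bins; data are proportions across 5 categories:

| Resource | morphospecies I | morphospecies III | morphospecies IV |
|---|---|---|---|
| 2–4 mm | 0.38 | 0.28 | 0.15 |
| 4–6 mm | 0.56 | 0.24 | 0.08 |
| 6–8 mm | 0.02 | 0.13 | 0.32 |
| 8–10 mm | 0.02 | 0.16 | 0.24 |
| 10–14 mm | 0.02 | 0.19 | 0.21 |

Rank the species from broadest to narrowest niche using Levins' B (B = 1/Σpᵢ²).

morphospecies III > morphospecies IV > morphospecies I

Σp_Iᵢ² = 0.38² + 0.56² + 0.02² + 0.02² + 0.02² = 0.1444 + 0.3136 + 0.0004 + 0.0004 + 0.0004 = 0.4592
B_I = 1 / 0.4592 = 2.1777
Σp_IIIᵢ² = 0.28² + 0.24² + 0.13² + 0.16² + 0.19² = 0.0784 + 0.0576 + 0.0169 + 0.0256 + 0.0361 = 0.2146
B_III = 1 / 0.2146 = 4.6598
Σp_IVᵢ² = 0.15² + 0.08² + 0.32² + 0.24² + 0.21² = 0.0225 + 0.0064 + 0.1024 + 0.0576 + 0.0441 = 0.2330
B_IV = 1 / 0.2330 = 4.2918
Ranking by B (broadest → narrowest): morphospecies III (4.66) > morphospecies IV (4.29) > morphospecies I (2.18)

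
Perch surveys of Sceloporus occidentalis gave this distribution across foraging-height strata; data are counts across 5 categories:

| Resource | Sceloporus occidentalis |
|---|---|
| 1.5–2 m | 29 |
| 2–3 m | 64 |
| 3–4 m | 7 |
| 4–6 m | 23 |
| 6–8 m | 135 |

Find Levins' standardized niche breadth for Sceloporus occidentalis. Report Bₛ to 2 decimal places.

0.45

Proportions for Sceloporus occidentalis (n=258): 29/258=0.1124, 64/258=0.2481, 7/258=0.0271, 23/258=0.0891, 135/258=0.5233
Σpᵢ² = 0.1124² + 0.2481² + 0.0271² + 0.0891² + 0.5233² = 0.012634 + 0.061554 + 0.000734 + 0.007939 + 0.273843 = 0.356704
B = 1 / 0.356704 = 2.8034
Bₛ = (B − 1)/(n − 1) = (2.8034 − 1)/(5 − 1) = 1.8034/4 = 0.4509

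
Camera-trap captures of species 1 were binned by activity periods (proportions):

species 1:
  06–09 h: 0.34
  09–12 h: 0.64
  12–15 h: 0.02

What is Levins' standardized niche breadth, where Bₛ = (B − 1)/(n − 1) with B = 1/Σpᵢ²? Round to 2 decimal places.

Σpᵢ² = 0.34² + 0.64² + 0.02² = 0.1156 + 0.4096 + 0.0004 = 0.5256
B = 1 / 0.5256 = 1.9026
Bₛ = (B − 1)/(n − 1) = (1.9026 − 1)/(3 − 1) = 0.9026/2 = 0.4513

0.45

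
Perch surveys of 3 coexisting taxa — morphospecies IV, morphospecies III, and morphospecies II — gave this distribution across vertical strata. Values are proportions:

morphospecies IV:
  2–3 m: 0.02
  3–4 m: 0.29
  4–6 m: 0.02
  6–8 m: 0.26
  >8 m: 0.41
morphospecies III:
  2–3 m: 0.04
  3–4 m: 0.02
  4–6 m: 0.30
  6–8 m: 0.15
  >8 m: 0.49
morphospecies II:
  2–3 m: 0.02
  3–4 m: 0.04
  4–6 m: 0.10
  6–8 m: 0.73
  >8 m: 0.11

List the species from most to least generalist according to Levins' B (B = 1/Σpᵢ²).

Σp_IVᵢ² = 0.02² + 0.29² + 0.02² + 0.26² + 0.41² = 0.0004 + 0.0841 + 0.0004 + 0.0676 + 0.1681 = 0.3206
B_IV = 1 / 0.3206 = 3.1192
Σp_IIIᵢ² = 0.04² + 0.02² + 0.30² + 0.15² + 0.49² = 0.0016 + 0.0004 + 0.0900 + 0.0225 + 0.2401 = 0.3546
B_III = 1 / 0.3546 = 2.8201
Σp_IIᵢ² = 0.02² + 0.04² + 0.10² + 0.73² + 0.11² = 0.0004 + 0.0016 + 0.0100 + 0.5329 + 0.0121 = 0.5570
B_II = 1 / 0.5570 = 1.7953
Ranking by B (broadest → narrowest): morphospecies IV (3.12) > morphospecies III (2.82) > morphospecies II (1.80)

morphospecies IV > morphospecies III > morphospecies II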